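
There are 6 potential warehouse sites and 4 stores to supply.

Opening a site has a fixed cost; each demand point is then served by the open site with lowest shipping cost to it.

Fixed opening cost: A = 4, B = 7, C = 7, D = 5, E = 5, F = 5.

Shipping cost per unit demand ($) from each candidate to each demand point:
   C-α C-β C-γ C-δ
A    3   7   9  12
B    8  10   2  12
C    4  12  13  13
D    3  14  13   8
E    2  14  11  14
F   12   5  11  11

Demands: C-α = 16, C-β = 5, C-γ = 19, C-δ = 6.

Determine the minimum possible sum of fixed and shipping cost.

165

Open {B, D, E, F}: assign each demand point to its cheapest open site.
  C-α→E 16×2=32, C-β→F 5×5=25, C-γ→B 19×2=38, C-δ→D 6×8=48
  shipping cost 143, fixed 22 → total 165.
Compare {A, B, D, E, F}: shipping cost 143 + fixed 26 = 169.
Compare {B, C, D, E, F}: shipping cost 143 + fixed 29 = 172.
Compare {A, B, D, E}: shipping cost 153 + fixed 21 = 174.
All other subsets cost ≥ 169. Minimum total cost: 165.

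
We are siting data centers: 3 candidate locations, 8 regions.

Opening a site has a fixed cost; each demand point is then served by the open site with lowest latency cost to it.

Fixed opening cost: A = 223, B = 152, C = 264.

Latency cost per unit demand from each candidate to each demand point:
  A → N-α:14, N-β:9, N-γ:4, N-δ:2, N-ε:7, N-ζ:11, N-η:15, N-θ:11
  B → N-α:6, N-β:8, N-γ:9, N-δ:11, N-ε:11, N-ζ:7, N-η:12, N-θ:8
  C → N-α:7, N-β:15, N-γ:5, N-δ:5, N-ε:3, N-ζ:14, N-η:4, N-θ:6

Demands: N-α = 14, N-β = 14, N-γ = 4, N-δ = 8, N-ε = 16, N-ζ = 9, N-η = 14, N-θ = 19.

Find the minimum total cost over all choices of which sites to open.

953

Open {B, C}: assign each demand point to its cheapest open site.
  N-α→B 14×6=84, N-β→B 14×8=112, N-γ→C 4×5=20, N-δ→C 8×5=40, N-ε→C 16×3=48, N-ζ→B 9×7=63, N-η→C 14×4=56, N-θ→C 19×6=114
  latency cost 537, fixed 416 → total 953.
Compare {C}: latency cost 712 + fixed 264 = 976.
Compare {B}: latency cost 879 + fixed 152 = 1031.
Compare {A, C}: latency cost 573 + fixed 487 = 1060.
All other subsets cost ≥ 976. Minimum total cost: 953.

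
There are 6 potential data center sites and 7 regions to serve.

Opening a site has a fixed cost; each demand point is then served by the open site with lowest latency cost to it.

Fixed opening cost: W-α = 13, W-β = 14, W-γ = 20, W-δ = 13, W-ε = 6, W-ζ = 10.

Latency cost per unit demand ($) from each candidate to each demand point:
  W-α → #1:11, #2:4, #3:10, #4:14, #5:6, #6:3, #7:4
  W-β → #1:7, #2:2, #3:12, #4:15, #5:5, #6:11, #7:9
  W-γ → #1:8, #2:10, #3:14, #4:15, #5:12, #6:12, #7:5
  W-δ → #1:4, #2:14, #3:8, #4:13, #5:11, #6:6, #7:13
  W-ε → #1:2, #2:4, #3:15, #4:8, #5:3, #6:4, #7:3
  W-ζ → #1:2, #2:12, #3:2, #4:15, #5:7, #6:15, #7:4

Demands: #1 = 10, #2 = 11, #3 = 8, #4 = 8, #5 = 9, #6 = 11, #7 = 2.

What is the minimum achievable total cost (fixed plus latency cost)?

229

Open {W-β, W-ε, W-ζ}: assign each demand point to its cheapest open site.
  #1→W-ε 10×2=20, #2→W-β 11×2=22, #3→W-ζ 8×2=16, #4→W-ε 8×8=64, #5→W-ε 9×3=27, #6→W-ε 11×4=44, #7→W-ε 2×3=6
  latency cost 199, fixed 30 → total 229.
Compare {W-α, W-β, W-ε, W-ζ}: latency cost 188 + fixed 43 = 231.
Compare {W-ε, W-ζ}: latency cost 221 + fixed 16 = 237.
Compare {W-α, W-ε, W-ζ}: latency cost 210 + fixed 29 = 239.
All other subsets cost ≥ 231. Minimum total cost: 229.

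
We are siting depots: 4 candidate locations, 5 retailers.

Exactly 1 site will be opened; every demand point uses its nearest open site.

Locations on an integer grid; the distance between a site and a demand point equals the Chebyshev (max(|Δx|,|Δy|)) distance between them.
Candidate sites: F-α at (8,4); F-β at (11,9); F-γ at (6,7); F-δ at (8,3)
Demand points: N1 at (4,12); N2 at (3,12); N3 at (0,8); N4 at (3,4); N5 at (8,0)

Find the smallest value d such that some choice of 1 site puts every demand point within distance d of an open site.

Open {F-γ}.
  Farthest demand point is N5 at distance 7 (to F-γ); all others are ≤ 7.
With {F-α} the worst case is 8.
With {F-δ} the worst case is 9.
No size-1 selection achieves below 7.

7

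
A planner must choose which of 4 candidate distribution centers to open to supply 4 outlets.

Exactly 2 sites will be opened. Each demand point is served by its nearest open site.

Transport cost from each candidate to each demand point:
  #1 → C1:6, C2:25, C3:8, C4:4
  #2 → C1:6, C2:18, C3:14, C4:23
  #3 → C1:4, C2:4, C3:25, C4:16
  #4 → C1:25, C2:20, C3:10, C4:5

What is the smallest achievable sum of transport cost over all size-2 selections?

Open {#1, #3}.
  C1→#3 4, C2→#3 4, C3→#1 8, C4→#1 4  ⇒ total 20.
Compare {#3, #4}: total 23.
Compare {#1, #2}: total 36.
No size-2 selection does better; minimum is 20.

20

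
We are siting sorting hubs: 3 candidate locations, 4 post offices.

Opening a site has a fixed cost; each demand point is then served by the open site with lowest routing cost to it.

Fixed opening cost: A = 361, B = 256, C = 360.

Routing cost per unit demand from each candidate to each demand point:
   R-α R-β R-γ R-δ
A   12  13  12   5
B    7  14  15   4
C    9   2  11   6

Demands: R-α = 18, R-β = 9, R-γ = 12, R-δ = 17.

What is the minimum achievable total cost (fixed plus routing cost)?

756

Open {B}: assign each demand point to its cheapest open site.
  R-α→B 18×7=126, R-β→B 9×14=126, R-γ→B 12×15=180, R-δ→B 17×4=68
  routing cost 500, fixed 256 → total 756.
Compare {C}: routing cost 414 + fixed 360 = 774.
Compare {A}: routing cost 562 + fixed 361 = 923.
Compare {B, C}: routing cost 344 + fixed 616 = 960.
All other subsets cost ≥ 774. Minimum total cost: 756.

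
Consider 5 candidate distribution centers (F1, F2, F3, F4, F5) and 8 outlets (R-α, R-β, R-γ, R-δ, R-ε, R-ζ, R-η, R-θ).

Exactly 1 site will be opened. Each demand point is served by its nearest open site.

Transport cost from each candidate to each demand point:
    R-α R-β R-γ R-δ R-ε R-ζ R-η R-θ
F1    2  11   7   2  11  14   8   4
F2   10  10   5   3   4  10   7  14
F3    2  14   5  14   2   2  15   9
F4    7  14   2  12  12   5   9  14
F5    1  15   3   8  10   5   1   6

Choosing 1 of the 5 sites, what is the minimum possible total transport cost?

Open {F5}.
  R-α→F5 1, R-β→F5 15, R-γ→F5 3, R-δ→F5 8, R-ε→F5 10, R-ζ→F5 5, R-η→F5 1, R-θ→F5 6  ⇒ total 49.
Compare {F1}: total 59.
Compare {F2}: total 63.
No size-1 selection does better; minimum is 49.

49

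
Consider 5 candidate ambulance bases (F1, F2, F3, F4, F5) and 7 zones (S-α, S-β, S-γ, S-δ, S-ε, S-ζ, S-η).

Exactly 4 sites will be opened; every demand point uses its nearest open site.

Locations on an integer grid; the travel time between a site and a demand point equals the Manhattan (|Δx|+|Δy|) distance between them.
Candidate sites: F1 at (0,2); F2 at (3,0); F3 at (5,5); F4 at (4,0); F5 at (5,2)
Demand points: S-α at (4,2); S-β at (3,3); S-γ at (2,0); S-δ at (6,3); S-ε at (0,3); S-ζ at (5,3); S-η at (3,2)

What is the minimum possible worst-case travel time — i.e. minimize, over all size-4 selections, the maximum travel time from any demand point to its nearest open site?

3

Open {F1, F2, F3, F4}.
  Farthest demand point is S-β at travel time 3 (to F2); all others are ≤ 3.
With {F1, F2, F3, F5} the worst case is 3.
With {F1, F2, F4, F5} the worst case is 3.
No size-4 selection achieves below 3.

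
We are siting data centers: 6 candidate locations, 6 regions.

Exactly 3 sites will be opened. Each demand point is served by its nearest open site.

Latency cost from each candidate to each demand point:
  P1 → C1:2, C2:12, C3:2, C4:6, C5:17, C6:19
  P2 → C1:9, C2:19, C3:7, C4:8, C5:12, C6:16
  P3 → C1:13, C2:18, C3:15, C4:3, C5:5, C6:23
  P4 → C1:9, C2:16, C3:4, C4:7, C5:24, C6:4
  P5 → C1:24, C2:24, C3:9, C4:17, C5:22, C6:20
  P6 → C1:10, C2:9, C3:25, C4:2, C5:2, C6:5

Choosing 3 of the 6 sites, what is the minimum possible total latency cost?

Open {P1, P4, P6}.
  C1→P1 2, C2→P6 9, C3→P1 2, C4→P6 2, C5→P6 2, C6→P4 4  ⇒ total 21.
Compare {P1, P2, P6}: total 22.
Compare {P1, P3, P6}: total 22.
No size-3 selection does better; minimum is 21.

21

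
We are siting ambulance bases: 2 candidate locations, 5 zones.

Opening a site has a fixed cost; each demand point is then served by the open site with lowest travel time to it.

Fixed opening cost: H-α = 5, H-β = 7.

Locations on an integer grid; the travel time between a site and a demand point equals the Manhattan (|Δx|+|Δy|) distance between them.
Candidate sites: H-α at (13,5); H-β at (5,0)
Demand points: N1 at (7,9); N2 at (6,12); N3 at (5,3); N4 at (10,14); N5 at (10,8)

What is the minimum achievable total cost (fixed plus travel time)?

56

Open {H-α, H-β}: assign each demand point to its cheapest open site.
  N1→H-α 10, N2→H-β 13, N3→H-β 3, N4→H-α 12, N5→H-α 6
  travel time 44, fixed 12 → total 56.
Compare {H-α}: travel time 52 + fixed 5 = 57.
Compare {H-β}: travel time 59 + fixed 7 = 66.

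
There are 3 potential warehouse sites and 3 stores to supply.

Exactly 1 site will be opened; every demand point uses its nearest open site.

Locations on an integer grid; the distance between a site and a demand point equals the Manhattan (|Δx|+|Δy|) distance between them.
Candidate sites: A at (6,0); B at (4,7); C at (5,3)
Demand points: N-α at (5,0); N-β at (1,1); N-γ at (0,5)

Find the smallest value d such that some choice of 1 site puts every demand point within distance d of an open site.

7

Open {C}.
  Farthest demand point is N-γ at distance 7 (to C); all others are ≤ 7.
With {B} the worst case is 9.
With {A} the worst case is 11.
No size-1 selection achieves below 7.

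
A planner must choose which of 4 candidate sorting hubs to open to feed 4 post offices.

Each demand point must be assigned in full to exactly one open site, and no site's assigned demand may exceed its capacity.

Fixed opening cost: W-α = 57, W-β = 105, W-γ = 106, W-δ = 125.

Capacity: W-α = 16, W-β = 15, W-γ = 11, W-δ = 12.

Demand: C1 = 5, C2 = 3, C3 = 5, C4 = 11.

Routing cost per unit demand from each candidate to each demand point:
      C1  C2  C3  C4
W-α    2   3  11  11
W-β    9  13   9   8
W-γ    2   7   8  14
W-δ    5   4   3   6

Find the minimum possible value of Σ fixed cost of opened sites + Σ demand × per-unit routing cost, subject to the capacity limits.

Open {W-α, W-δ}; cheapest assignment that respects the capacities:
  W-α (cap 16, load 13): C1, C2, C3 — cost 5×2 + 3×3 + 5×11 = 74
  W-δ (cap 12, load 11): C4 — cost 11×6 = 66
  Shipping 140, fixed 182 → total 322.
  Any other capacity-feasible assignment to {W-α, W-δ} ships for at least 140.
Compare {W-α, W-β}: its best feasible assignment gives total 324.
Compare {W-α, W-γ}: its best feasible assignment gives total 343.
Every other set of open sites that can feasibly serve all demand totals ≥ 324 even under its best assignment. Minimum: 322.

322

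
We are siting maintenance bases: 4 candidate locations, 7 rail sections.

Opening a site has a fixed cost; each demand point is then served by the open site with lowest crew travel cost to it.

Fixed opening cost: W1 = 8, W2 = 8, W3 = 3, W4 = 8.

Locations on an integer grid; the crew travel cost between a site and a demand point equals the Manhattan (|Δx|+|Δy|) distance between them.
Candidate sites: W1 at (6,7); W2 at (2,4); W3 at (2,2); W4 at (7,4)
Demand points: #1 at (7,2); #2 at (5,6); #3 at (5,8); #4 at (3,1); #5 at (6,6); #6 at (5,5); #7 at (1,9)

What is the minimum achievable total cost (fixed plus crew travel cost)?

33

Open {W1, W3}: assign each demand point to its cheapest open site.
  #1→W3 5, #2→W1 2, #3→W1 2, #4→W3 2, #5→W1 1, #6→W1 3, #7→W1 7
  crew travel cost 22, fixed 11 → total 33.
Compare {W1}: crew travel cost 30 + fixed 8 = 38.
Compare {W1, W3, W4}: crew travel cost 19 + fixed 19 = 38.
Compare {W3, W4}: crew travel cost 28 + fixed 11 = 39.
All other subsets cost ≥ 38. Minimum total cost: 33.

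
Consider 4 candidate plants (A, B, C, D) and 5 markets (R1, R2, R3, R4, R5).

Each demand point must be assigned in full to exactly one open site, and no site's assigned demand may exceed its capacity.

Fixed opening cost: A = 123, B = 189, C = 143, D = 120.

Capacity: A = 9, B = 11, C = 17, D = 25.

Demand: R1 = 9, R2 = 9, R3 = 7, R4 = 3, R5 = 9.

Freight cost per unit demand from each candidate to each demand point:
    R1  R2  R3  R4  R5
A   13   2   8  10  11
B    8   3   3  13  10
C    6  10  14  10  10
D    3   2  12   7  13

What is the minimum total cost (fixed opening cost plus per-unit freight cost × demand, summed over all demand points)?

Open {C, D}; cheapest assignment that respects the capacities:
  C (cap 17, load 12): R4, R5 — cost 3×10 + 9×10 = 120
  D (cap 25, load 25): R1, R2, R3 — cost 9×3 + 9×2 + 7×12 = 129
  Shipping 249, fixed 263 → total 512.
  Any other capacity-feasible assignment to {C, D} ships for at least 249.
Compare {A, C, D}: its best feasible assignment gives total 598.
Compare {A, B, D}: its best feasible assignment gives total 618.
Every other set of open sites that can feasibly serve all demand totals ≥ 598 even under its best assignment. Minimum: 512.

512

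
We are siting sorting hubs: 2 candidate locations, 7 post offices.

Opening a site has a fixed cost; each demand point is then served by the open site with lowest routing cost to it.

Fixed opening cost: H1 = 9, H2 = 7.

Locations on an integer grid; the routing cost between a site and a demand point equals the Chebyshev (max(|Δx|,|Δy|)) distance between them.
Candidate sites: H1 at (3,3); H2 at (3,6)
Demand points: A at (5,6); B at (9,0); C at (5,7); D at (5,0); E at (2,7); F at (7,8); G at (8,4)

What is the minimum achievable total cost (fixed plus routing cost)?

33

Open {H2}: assign each demand point to its cheapest open site.
  A→H2 2, B→H2 6, C→H2 2, D→H2 6, E→H2 1, F→H2 4, G→H2 5
  routing cost 26, fixed 7 → total 33.
Compare {H1}: routing cost 30 + fixed 9 = 39.
Compare {H1, H2}: routing cost 23 + fixed 16 = 39.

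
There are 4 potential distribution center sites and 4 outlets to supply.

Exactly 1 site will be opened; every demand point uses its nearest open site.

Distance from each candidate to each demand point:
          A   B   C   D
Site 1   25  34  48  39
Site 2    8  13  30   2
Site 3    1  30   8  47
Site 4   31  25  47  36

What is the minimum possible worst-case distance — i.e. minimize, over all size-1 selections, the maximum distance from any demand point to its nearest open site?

Open {Site 2}.
  Farthest demand point is C at distance 30 (to Site 2); all others are ≤ 30.
With {Site 3} the worst case is 47.
With {Site 4} the worst case is 47.
No size-1 selection achieves below 30.

30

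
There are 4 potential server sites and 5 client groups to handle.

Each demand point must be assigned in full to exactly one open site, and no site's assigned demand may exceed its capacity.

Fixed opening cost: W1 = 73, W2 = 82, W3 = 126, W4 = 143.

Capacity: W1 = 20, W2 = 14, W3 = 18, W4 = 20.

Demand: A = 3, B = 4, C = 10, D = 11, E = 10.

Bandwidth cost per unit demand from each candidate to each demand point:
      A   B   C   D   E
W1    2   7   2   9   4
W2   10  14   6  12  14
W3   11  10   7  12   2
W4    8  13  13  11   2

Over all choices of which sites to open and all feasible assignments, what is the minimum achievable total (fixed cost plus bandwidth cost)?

Open {W1, W3}; cheapest assignment that respects the capacities:
  W1 (cap 20, load 20): C, E — cost 10×2 + 10×4 = 60
  W3 (cap 18, load 18): A, B, D — cost 3×11 + 4×10 + 11×12 = 205
  Shipping 265, fixed 199 → total 464.
  Any other capacity-feasible assignment to {W1, W3} ships for at least 265.
Compare {W1, W4}: its best feasible assignment gives total 473.
Compare {W1, W2, W3}: its best feasible assignment gives total 487.
Every other set of open sites that can feasibly serve all demand totals ≥ 473 even under its best assignment. Minimum: 464.

464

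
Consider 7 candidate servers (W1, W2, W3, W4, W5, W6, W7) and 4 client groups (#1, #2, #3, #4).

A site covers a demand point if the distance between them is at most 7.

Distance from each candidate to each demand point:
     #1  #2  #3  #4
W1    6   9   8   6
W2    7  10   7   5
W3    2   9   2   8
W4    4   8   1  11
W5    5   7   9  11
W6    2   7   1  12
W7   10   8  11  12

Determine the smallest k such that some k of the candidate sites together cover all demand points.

2

Coverage sets (demand points within 7 of each site):
  W1: {#1, #4}
  W2: {#1, #3, #4}
  W3: {#1, #3}
  W4: {#1, #3}
  W5: {#1, #2}
  W6: {#1, #2, #3}
  W7: {}
No single site covers all 4 demand points.
But {W1, W6} covers everything, so the minimum is 2.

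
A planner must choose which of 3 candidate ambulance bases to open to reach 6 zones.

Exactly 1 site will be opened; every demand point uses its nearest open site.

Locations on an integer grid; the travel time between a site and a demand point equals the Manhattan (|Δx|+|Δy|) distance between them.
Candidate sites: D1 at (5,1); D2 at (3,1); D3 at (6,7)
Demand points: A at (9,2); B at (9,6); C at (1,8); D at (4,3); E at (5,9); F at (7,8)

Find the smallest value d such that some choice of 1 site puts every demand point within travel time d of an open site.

8

Open {D3}.
  Farthest demand point is A at travel time 8 (to D3); all others are ≤ 8.
With {D1} the worst case is 11.
With {D2} the worst case is 11.
No size-1 selection achieves below 8.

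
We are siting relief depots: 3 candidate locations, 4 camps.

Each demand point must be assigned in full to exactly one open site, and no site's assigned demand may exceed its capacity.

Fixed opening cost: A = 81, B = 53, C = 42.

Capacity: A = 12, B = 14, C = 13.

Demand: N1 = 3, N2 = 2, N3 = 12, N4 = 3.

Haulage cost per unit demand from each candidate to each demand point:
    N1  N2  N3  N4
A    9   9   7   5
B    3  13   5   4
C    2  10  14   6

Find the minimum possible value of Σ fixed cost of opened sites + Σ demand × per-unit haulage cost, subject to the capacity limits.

199

Open {B, C}; cheapest assignment that respects the capacities:
  B (cap 14, load 12): N3 — cost 12×5 = 60
  C (cap 13, load 8): N1, N2, N4 — cost 3×2 + 2×10 + 3×6 = 44
  Shipping 104, fixed 95 → total 199.
  Any other capacity-feasible assignment to {B, C} ships for at least 104.
Compare {A, C}: its best feasible assignment gives total 251.
Compare {A, B}: its best feasible assignment gives total 254.
Every other set of open sites that can feasibly serve all demand totals ≥ 251 even under its best assignment. Minimum: 199.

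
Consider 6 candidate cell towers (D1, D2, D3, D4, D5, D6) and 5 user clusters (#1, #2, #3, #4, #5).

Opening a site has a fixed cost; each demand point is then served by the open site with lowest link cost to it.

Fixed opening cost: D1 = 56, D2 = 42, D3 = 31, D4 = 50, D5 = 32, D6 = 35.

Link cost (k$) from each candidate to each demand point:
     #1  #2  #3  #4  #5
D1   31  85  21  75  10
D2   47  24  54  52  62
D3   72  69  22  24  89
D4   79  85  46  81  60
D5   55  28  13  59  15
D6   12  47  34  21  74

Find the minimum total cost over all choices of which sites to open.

156

Open {D5, D6}: assign each demand point to its cheapest open site.
  #1→D6 12, #2→D5 28, #3→D5 13, #4→D6 21, #5→D5 15
  link cost 89, fixed 67 → total 156.
Compare {D3, D5, D6}: link cost 89 + fixed 98 = 187.
Compare {D2, D5, D6}: link cost 85 + fixed 109 = 194.
Compare {D3, D5}: link cost 135 + fixed 63 = 198.
All other subsets cost ≥ 187. Minimum total cost: 156.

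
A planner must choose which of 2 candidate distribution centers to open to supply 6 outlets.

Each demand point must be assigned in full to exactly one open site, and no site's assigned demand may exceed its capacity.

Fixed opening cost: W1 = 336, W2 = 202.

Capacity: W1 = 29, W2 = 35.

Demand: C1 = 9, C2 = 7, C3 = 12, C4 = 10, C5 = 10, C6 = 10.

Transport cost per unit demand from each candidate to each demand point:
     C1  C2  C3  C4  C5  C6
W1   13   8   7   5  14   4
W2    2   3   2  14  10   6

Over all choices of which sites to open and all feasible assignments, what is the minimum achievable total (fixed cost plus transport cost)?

Open {W1, W2}; cheapest assignment that respects the capacities:
  W1 (cap 29, load 27): C2, C4, C6 — cost 7×8 + 10×5 + 10×4 = 146
  W2 (cap 35, load 31): C1, C3, C5 — cost 9×2 + 12×2 + 10×10 = 142
  Shipping 288, fixed 538 → total 826.
  Any other capacity-feasible assignment to {W1, W2} ships for at least 288.
Total demand is 58 and no other set of sites has combined capacity ≥ 58, so {W1, W2} is the only feasible choice of open sites. Minimum: 826.

826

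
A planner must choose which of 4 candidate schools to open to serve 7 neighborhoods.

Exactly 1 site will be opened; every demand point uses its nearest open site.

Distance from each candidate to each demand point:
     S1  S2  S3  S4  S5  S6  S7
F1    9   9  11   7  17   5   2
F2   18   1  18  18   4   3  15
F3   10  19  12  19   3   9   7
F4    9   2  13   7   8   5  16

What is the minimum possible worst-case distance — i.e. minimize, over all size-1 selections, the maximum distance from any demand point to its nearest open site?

16

Open {F4}.
  Farthest demand point is S7 at distance 16 (to F4); all others are ≤ 16.
With {F1} the worst case is 17.
With {F2} the worst case is 18.
No size-1 selection achieves below 16.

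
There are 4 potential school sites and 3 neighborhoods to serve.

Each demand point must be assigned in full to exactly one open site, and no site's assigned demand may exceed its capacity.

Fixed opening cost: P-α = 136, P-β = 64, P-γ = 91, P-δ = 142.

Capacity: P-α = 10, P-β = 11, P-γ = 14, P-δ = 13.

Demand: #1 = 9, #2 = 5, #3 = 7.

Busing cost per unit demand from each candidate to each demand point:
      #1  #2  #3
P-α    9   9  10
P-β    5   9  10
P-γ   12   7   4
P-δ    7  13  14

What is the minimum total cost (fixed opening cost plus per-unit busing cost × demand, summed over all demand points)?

Open {P-β, P-γ}; cheapest assignment that respects the capacities:
  P-β (cap 11, load 9): #1 — cost 9×5 = 45
  P-γ (cap 14, load 12): #2, #3 — cost 5×7 + 7×4 = 63
  Shipping 108, fixed 155 → total 263.
  Any other capacity-feasible assignment to {P-β, P-γ} ships for at least 108.
Compare {P-γ, P-δ}: its best feasible assignment gives total 359.
Compare {P-α, P-γ}: its best feasible assignment gives total 371.
Every other set of open sites that can feasibly serve all demand totals ≥ 359 even under its best assignment. Minimum: 263.

263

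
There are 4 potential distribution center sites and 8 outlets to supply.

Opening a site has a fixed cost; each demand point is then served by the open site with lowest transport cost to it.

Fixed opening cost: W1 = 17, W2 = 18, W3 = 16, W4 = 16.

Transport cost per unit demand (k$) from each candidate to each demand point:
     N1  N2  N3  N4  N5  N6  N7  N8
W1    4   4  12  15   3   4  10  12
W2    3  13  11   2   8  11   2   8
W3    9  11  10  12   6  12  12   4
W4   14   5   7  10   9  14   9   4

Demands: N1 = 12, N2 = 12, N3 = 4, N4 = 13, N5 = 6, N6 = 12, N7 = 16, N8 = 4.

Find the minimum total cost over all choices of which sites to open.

Open {W1, W2, W4}: assign each demand point to its cheapest open site.
  N1→W2 12×3=36, N2→W1 12×4=48, N3→W4 4×7=28, N4→W2 13×2=26, N5→W1 6×3=18, N6→W1 12×4=48, N7→W2 16×2=32, N8→W4 4×4=16
  transport cost 252, fixed 51 → total 303.
Compare {W1, W2, W3}: transport cost 264 + fixed 51 = 315.
Compare {W1, W2}: transport cost 284 + fixed 35 = 319.
Compare {W1, W2, W3, W4}: transport cost 252 + fixed 67 = 319.
All other subsets cost ≥ 315. Minimum total cost: 303.

303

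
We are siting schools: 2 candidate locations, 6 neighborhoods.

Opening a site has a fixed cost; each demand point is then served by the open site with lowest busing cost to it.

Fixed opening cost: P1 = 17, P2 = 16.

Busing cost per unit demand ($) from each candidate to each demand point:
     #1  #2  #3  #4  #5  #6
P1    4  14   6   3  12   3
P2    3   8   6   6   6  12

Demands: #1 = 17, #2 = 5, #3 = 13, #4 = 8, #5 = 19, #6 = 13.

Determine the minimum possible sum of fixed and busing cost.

Open {P1, P2}: assign each demand point to its cheapest open site.
  #1→P2 17×3=51, #2→P2 5×8=40, #3→P1 13×6=78, #4→P1 8×3=24, #5→P2 19×6=114, #6→P1 13×3=39
  busing cost 346, fixed 33 → total 379.
Compare {P2}: busing cost 487 + fixed 16 = 503.
Compare {P1}: busing cost 507 + fixed 17 = 524.

379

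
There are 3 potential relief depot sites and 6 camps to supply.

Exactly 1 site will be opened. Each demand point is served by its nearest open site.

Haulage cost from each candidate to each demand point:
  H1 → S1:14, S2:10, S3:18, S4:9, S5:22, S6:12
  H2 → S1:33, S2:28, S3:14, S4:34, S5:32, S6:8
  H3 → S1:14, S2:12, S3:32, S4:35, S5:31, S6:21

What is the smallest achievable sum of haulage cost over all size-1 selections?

85

Open {H1}.
  S1→H1 14, S2→H1 10, S3→H1 18, S4→H1 9, S5→H1 22, S6→H1 12  ⇒ total 85.
Compare {H3}: total 145.
Compare {H2}: total 149.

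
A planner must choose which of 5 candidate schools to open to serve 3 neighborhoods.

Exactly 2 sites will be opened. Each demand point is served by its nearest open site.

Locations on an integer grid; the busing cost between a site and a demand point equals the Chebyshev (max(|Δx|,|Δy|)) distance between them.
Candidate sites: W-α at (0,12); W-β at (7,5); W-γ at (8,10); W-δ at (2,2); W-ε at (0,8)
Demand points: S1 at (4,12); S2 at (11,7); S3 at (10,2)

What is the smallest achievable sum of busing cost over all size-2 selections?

Open {W-β, W-γ}.
  S1→W-γ 4, S2→W-γ 3, S3→W-β 3  ⇒ total 10.
Compare {W-α, W-β}: total 11.
Compare {W-β, W-ε}: total 11.
No size-2 selection does better; minimum is 10.

10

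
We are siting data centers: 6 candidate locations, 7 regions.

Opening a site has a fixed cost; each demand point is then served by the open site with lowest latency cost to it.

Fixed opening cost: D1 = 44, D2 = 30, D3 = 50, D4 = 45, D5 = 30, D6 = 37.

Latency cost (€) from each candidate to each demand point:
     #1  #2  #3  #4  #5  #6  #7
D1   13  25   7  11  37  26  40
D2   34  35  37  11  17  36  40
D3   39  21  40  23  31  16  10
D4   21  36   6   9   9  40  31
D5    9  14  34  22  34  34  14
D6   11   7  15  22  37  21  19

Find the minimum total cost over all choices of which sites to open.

Open {D4, D6}: assign each demand point to its cheapest open site.
  #1→D6 11, #2→D6 7, #3→D4 6, #4→D4 9, #5→D4 9, #6→D6 21, #7→D6 19
  latency cost 82, fixed 82 → total 164.
Compare {D2, D6}: latency cost 101 + fixed 67 = 168.
Compare {D6}: latency cost 132 + fixed 37 = 169.
Compare {D4, D5}: latency cost 95 + fixed 75 = 170.
All other subsets cost ≥ 168. Minimum total cost: 164.

164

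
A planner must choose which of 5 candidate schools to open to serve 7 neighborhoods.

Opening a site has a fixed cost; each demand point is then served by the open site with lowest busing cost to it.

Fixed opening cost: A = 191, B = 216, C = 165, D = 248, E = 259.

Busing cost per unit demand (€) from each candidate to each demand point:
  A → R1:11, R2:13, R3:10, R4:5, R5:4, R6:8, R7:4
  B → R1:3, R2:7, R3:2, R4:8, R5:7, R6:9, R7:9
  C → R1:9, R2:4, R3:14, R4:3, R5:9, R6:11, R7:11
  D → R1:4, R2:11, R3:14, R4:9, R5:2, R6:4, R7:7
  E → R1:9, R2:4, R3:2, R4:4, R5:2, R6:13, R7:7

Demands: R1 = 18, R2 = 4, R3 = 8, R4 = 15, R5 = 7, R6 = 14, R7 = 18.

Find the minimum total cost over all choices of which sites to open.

771

Open {B}: assign each demand point to its cheapest open site.
  R1→B 18×3=54, R2→B 4×7=28, R3→B 8×2=16, R4→B 15×8=120, R5→B 7×7=49, R6→B 14×9=126, R7→B 18×9=162
  busing cost 555, fixed 216 → total 771.
Compare {A, B}: busing cost 385 + fixed 407 = 792.
Compare {D}: busing cost 559 + fixed 248 = 807.
Compare {A}: busing cost 617 + fixed 191 = 808.
All other subsets cost ≥ 792. Minimum total cost: 771.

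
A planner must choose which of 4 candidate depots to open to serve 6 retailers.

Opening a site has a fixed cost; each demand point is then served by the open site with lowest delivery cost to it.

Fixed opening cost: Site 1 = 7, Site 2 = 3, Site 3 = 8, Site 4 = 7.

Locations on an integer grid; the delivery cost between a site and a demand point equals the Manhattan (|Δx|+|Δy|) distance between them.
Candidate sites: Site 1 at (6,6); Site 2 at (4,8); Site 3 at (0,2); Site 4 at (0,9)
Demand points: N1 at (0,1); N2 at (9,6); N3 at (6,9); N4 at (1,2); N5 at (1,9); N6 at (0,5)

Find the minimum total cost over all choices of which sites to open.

Open {Site 2, Site 3}: assign each demand point to its cheapest open site.
  N1→Site 3 1, N2→Site 2 7, N3→Site 2 3, N4→Site 3 1, N5→Site 2 4, N6→Site 3 3
  delivery cost 19, fixed 11 → total 30.
Compare {Site 1, Site 2, Site 3}: delivery cost 15 + fixed 18 = 33.
Compare {Site 1, Site 3}: delivery cost 19 + fixed 15 = 34.
Compare {Site 1, Site 3, Site 4}: delivery cost 12 + fixed 22 = 34.
All other subsets cost ≥ 33. Minimum total cost: 30.

30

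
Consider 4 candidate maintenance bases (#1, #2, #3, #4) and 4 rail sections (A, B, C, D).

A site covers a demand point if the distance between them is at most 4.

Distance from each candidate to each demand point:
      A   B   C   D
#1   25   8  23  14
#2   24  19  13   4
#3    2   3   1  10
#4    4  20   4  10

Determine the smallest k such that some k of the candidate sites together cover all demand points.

2

Coverage sets (demand points within 4 of each site):
  #1: {}
  #2: {D}
  #3: {A, B, C}
  #4: {A, C}
No single site covers all 4 demand points.
But {#2, #3} covers everything, so the minimum is 2.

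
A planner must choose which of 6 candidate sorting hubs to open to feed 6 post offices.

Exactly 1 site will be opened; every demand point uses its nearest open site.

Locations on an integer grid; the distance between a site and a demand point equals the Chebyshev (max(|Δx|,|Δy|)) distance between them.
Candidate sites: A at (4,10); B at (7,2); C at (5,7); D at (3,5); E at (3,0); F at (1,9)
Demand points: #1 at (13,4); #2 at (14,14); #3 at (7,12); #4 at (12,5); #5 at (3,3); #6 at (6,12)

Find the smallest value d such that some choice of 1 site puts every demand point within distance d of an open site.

Open {C}.
  Farthest demand point is #2 at distance 9 (to C); all others are ≤ 9.
With {A} the worst case is 10.
With {D} the worst case is 11.
No size-1 selection achieves below 9.

9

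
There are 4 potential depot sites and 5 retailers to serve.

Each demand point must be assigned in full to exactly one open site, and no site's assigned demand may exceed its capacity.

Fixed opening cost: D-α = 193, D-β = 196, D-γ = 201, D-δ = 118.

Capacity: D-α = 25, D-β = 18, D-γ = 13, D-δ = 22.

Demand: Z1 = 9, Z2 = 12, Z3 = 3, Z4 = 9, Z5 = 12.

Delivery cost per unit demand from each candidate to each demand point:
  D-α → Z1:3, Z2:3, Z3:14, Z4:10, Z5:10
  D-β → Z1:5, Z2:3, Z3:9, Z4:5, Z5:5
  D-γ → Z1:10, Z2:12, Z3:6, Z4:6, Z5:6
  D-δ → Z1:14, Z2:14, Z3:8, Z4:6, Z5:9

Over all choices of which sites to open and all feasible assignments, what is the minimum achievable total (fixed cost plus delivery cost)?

Open {D-α, D-δ}; cheapest assignment that respects the capacities:
  D-α (cap 25, load 24): Z1, Z2, Z3 — cost 9×3 + 12×3 + 3×14 = 105
  D-δ (cap 22, load 21): Z4, Z5 — cost 9×6 + 12×9 = 162
  Shipping 267, fixed 311 → total 578.
  Any other capacity-feasible assignment to {D-α, D-δ} ships for at least 267.
Compare {D-α, D-β, D-δ}: its best feasible assignment gives total 708.
Compare {D-α, D-γ, D-δ}: its best feasible assignment gives total 725.
Every other set of open sites that can feasibly serve all demand totals ≥ 708 even under its best assignment. Minimum: 578.

578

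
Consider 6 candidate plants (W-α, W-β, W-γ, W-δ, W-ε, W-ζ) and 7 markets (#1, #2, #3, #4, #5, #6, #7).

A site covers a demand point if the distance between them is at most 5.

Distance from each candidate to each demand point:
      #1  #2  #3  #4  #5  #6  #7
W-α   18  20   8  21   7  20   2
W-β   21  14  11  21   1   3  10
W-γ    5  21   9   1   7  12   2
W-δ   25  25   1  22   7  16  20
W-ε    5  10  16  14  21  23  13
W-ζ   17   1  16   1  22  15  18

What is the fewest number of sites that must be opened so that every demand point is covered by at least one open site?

Coverage sets (demand points within 5 of each site):
  W-α: {#7}
  W-β: {#5, #6}
  W-γ: {#1, #4, #7}
  W-δ: {#3}
  W-ε: {#1}
  W-ζ: {#2, #4}
No 3 sites suffice: every size-3 union leaves at least one demand point uncovered.
But {W-β, W-γ, W-δ, W-ζ} covers everything, so the minimum is 4.

4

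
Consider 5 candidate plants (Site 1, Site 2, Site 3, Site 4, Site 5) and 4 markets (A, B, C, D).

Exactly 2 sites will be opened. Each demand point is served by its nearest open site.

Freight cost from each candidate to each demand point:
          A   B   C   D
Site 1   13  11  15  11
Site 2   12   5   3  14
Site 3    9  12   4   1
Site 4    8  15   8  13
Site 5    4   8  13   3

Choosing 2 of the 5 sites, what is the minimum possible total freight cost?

15

Open {Site 2, Site 5}.
  A→Site 5 4, B→Site 2 5, C→Site 2 3, D→Site 5 3  ⇒ total 15.
Compare {Site 3, Site 5}: total 17.
Compare {Site 2, Site 3}: total 18.
No size-2 selection does better; minimum is 15.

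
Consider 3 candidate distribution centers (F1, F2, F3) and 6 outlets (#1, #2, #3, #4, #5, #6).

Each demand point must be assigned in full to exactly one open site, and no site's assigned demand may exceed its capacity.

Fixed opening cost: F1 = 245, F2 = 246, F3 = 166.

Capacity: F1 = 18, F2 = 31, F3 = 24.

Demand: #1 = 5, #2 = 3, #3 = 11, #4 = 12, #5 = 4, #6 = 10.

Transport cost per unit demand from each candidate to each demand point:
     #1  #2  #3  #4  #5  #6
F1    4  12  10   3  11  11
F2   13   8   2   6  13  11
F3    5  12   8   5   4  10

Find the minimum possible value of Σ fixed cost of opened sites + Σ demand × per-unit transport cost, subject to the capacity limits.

Open {F2, F3}; cheapest assignment that respects the capacities:
  F2 (cap 31, load 24): #2, #3, #6 — cost 3×8 + 11×2 + 10×11 = 156
  F3 (cap 24, load 21): #1, #4, #5 — cost 5×5 + 12×5 + 4×4 = 101
  Shipping 257, fixed 412 → total 669.
  Any other capacity-feasible assignment to {F2, F3} ships for at least 257.
Compare {F1, F2}: its best feasible assignment gives total 755.
Compare {F1, F2, F3}: its best feasible assignment gives total 875.
Every other set of open sites that can feasibly serve all demand totals ≥ 755 even under its best assignment. Minimum: 669.

669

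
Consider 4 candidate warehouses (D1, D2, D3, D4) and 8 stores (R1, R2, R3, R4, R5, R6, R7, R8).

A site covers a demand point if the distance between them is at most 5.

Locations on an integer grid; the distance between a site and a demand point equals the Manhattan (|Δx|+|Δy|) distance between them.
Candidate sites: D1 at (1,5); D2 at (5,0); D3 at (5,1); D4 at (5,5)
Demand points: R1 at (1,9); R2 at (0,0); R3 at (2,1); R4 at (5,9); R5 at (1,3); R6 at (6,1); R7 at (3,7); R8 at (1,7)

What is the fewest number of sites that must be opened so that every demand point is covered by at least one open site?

Coverage sets (demand points within 5 of each site):
  D1: {R1, R3, R5, R7, R8}
  D2: {R2, R3, R6}
  D3: {R3, R6}
  D4: {R4, R6, R7}
No 2 sites suffice: every size-2 union leaves at least one demand point uncovered.
But {D1, D2, D4} covers everything, so the minimum is 3.

3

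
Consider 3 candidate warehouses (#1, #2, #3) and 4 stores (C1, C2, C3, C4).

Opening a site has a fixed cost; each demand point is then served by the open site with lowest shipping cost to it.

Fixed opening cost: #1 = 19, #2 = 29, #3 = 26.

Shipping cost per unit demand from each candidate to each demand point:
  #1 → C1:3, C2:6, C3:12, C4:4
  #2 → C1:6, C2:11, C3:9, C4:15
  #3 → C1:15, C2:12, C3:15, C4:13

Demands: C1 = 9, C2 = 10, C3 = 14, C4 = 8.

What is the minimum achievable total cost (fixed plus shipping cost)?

293

Open {#1, #2}: assign each demand point to its cheapest open site.
  C1→#1 9×3=27, C2→#1 10×6=60, C3→#2 14×9=126, C4→#1 8×4=32
  shipping cost 245, fixed 48 → total 293.
Compare {#1}: shipping cost 287 + fixed 19 = 306.
Compare {#1, #2, #3}: shipping cost 245 + fixed 74 = 319.
Compare {#1, #3}: shipping cost 287 + fixed 45 = 332.
All other subsets cost ≥ 306. Minimum total cost: 293.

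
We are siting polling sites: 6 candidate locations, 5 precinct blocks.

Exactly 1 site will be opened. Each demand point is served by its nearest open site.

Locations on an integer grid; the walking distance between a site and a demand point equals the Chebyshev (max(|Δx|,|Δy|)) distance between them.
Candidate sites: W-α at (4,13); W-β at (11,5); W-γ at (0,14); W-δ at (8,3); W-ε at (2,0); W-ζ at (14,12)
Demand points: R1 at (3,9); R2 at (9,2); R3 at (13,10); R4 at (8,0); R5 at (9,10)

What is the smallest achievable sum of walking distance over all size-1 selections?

Open {W-δ}.
  R1→W-δ 6, R2→W-δ 1, R3→W-δ 7, R4→W-δ 3, R5→W-δ 7  ⇒ total 24.
Compare {W-β}: total 26.
Compare {W-ζ}: total 40.
No size-1 selection does better; minimum is 24.

24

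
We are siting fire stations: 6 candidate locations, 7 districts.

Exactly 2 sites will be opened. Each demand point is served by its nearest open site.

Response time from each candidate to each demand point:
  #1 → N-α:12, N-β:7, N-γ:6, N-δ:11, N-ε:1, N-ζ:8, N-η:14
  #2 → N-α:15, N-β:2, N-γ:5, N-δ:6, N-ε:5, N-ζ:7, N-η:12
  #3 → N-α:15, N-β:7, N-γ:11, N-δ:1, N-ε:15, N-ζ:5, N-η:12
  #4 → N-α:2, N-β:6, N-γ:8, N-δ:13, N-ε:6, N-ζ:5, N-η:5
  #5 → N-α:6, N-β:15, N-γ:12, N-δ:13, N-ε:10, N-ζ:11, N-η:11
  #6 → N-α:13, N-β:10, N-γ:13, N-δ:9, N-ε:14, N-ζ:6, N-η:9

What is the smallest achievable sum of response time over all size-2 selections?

30

Open {#2, #4}.
  N-α→#4 2, N-β→#2 2, N-γ→#2 5, N-δ→#2 6, N-ε→#2 5, N-ζ→#4 5, N-η→#4 5  ⇒ total 30.
Compare {#3, #4}: total 33.
Compare {#1, #4}: total 36.
No size-2 selection does better; minimum is 30.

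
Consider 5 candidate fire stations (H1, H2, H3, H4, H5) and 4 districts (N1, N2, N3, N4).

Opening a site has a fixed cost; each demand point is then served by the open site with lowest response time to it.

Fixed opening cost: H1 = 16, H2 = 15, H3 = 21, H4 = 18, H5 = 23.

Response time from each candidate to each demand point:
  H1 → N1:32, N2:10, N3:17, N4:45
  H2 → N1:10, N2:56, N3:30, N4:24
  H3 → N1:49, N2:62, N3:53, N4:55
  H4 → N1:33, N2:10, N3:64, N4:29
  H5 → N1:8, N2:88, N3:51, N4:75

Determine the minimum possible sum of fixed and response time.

92

Open {H1, H2}: assign each demand point to its cheapest open site.
  N1→H2 10, N2→H1 10, N3→H1 17, N4→H2 24
  response time 61, fixed 31 → total 92.
Compare {H2, H4}: response time 74 + fixed 33 = 107.
Compare {H1, H2, H4}: response time 61 + fixed 49 = 110.
Compare {H1, H2, H3}: response time 61 + fixed 52 = 113.
All other subsets cost ≥ 107. Minimum total cost: 92.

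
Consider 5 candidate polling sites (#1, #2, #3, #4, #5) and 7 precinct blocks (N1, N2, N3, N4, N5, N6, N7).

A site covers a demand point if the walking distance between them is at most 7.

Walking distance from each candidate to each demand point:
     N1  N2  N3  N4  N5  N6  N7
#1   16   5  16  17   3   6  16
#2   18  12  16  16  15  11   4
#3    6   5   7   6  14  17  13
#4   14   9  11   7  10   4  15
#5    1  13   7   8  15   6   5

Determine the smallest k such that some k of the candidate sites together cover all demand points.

Coverage sets (demand points within 7 of each site):
  #1: {N2, N5, N6}
  #2: {N7}
  #3: {N1, N2, N3, N4}
  #4: {N4, N6}
  #5: {N1, N3, N6, N7}
No 2 sites suffice: every size-2 union leaves at least one demand point uncovered.
But {#1, #2, #3} covers everything, so the minimum is 3.

3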